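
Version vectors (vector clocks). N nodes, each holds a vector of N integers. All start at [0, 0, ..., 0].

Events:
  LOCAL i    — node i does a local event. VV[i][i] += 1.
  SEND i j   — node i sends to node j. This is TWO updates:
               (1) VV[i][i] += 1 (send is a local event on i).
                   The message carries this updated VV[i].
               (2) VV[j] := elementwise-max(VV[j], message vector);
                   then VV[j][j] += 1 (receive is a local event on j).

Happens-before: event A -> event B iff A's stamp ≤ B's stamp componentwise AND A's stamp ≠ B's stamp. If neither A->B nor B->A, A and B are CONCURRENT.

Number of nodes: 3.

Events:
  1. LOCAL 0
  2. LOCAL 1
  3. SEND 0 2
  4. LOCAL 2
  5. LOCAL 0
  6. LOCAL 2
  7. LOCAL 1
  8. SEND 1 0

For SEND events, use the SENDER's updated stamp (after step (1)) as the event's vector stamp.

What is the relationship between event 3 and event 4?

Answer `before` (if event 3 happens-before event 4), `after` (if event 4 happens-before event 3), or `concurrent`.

Initial: VV[0]=[0, 0, 0]
Initial: VV[1]=[0, 0, 0]
Initial: VV[2]=[0, 0, 0]
Event 1: LOCAL 0: VV[0][0]++ -> VV[0]=[1, 0, 0]
Event 2: LOCAL 1: VV[1][1]++ -> VV[1]=[0, 1, 0]
Event 3: SEND 0->2: VV[0][0]++ -> VV[0]=[2, 0, 0], msg_vec=[2, 0, 0]; VV[2]=max(VV[2],msg_vec) then VV[2][2]++ -> VV[2]=[2, 0, 1]
Event 4: LOCAL 2: VV[2][2]++ -> VV[2]=[2, 0, 2]
Event 5: LOCAL 0: VV[0][0]++ -> VV[0]=[3, 0, 0]
Event 6: LOCAL 2: VV[2][2]++ -> VV[2]=[2, 0, 3]
Event 7: LOCAL 1: VV[1][1]++ -> VV[1]=[0, 2, 0]
Event 8: SEND 1->0: VV[1][1]++ -> VV[1]=[0, 3, 0], msg_vec=[0, 3, 0]; VV[0]=max(VV[0],msg_vec) then VV[0][0]++ -> VV[0]=[4, 3, 0]
Event 3 stamp: [2, 0, 0]
Event 4 stamp: [2, 0, 2]
[2, 0, 0] <= [2, 0, 2]? True
[2, 0, 2] <= [2, 0, 0]? False
Relation: before

Answer: before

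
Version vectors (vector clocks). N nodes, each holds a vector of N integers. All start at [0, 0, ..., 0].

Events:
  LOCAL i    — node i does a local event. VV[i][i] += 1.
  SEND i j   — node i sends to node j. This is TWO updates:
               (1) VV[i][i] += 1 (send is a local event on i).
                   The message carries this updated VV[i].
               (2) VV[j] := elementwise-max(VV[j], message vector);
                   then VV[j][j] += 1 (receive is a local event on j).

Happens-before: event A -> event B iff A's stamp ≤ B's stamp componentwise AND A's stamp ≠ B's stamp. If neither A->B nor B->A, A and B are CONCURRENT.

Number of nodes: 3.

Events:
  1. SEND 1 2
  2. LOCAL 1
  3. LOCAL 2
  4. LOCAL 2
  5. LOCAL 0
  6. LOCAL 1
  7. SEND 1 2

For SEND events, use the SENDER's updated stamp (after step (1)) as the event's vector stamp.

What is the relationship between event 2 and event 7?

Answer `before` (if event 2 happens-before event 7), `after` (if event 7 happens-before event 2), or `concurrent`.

Initial: VV[0]=[0, 0, 0]
Initial: VV[1]=[0, 0, 0]
Initial: VV[2]=[0, 0, 0]
Event 1: SEND 1->2: VV[1][1]++ -> VV[1]=[0, 1, 0], msg_vec=[0, 1, 0]; VV[2]=max(VV[2],msg_vec) then VV[2][2]++ -> VV[2]=[0, 1, 1]
Event 2: LOCAL 1: VV[1][1]++ -> VV[1]=[0, 2, 0]
Event 3: LOCAL 2: VV[2][2]++ -> VV[2]=[0, 1, 2]
Event 4: LOCAL 2: VV[2][2]++ -> VV[2]=[0, 1, 3]
Event 5: LOCAL 0: VV[0][0]++ -> VV[0]=[1, 0, 0]
Event 6: LOCAL 1: VV[1][1]++ -> VV[1]=[0, 3, 0]
Event 7: SEND 1->2: VV[1][1]++ -> VV[1]=[0, 4, 0], msg_vec=[0, 4, 0]; VV[2]=max(VV[2],msg_vec) then VV[2][2]++ -> VV[2]=[0, 4, 4]
Event 2 stamp: [0, 2, 0]
Event 7 stamp: [0, 4, 0]
[0, 2, 0] <= [0, 4, 0]? True
[0, 4, 0] <= [0, 2, 0]? False
Relation: before

Answer: before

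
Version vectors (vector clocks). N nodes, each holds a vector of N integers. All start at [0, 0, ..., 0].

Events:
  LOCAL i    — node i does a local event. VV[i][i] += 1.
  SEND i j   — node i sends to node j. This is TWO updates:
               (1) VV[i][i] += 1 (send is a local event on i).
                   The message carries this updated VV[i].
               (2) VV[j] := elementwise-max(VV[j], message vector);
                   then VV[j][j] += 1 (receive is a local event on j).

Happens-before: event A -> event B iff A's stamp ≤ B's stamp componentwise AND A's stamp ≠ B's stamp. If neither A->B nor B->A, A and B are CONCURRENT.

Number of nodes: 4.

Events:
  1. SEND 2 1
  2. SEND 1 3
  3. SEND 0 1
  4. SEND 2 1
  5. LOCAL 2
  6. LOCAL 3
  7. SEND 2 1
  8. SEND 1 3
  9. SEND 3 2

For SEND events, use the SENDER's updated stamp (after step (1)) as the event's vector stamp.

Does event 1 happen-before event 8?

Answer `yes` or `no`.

Answer: yes

Derivation:
Initial: VV[0]=[0, 0, 0, 0]
Initial: VV[1]=[0, 0, 0, 0]
Initial: VV[2]=[0, 0, 0, 0]
Initial: VV[3]=[0, 0, 0, 0]
Event 1: SEND 2->1: VV[2][2]++ -> VV[2]=[0, 0, 1, 0], msg_vec=[0, 0, 1, 0]; VV[1]=max(VV[1],msg_vec) then VV[1][1]++ -> VV[1]=[0, 1, 1, 0]
Event 2: SEND 1->3: VV[1][1]++ -> VV[1]=[0, 2, 1, 0], msg_vec=[0, 2, 1, 0]; VV[3]=max(VV[3],msg_vec) then VV[3][3]++ -> VV[3]=[0, 2, 1, 1]
Event 3: SEND 0->1: VV[0][0]++ -> VV[0]=[1, 0, 0, 0], msg_vec=[1, 0, 0, 0]; VV[1]=max(VV[1],msg_vec) then VV[1][1]++ -> VV[1]=[1, 3, 1, 0]
Event 4: SEND 2->1: VV[2][2]++ -> VV[2]=[0, 0, 2, 0], msg_vec=[0, 0, 2, 0]; VV[1]=max(VV[1],msg_vec) then VV[1][1]++ -> VV[1]=[1, 4, 2, 0]
Event 5: LOCAL 2: VV[2][2]++ -> VV[2]=[0, 0, 3, 0]
Event 6: LOCAL 3: VV[3][3]++ -> VV[3]=[0, 2, 1, 2]
Event 7: SEND 2->1: VV[2][2]++ -> VV[2]=[0, 0, 4, 0], msg_vec=[0, 0, 4, 0]; VV[1]=max(VV[1],msg_vec) then VV[1][1]++ -> VV[1]=[1, 5, 4, 0]
Event 8: SEND 1->3: VV[1][1]++ -> VV[1]=[1, 6, 4, 0], msg_vec=[1, 6, 4, 0]; VV[3]=max(VV[3],msg_vec) then VV[3][3]++ -> VV[3]=[1, 6, 4, 3]
Event 9: SEND 3->2: VV[3][3]++ -> VV[3]=[1, 6, 4, 4], msg_vec=[1, 6, 4, 4]; VV[2]=max(VV[2],msg_vec) then VV[2][2]++ -> VV[2]=[1, 6, 5, 4]
Event 1 stamp: [0, 0, 1, 0]
Event 8 stamp: [1, 6, 4, 0]
[0, 0, 1, 0] <= [1, 6, 4, 0]? True. Equal? False. Happens-before: True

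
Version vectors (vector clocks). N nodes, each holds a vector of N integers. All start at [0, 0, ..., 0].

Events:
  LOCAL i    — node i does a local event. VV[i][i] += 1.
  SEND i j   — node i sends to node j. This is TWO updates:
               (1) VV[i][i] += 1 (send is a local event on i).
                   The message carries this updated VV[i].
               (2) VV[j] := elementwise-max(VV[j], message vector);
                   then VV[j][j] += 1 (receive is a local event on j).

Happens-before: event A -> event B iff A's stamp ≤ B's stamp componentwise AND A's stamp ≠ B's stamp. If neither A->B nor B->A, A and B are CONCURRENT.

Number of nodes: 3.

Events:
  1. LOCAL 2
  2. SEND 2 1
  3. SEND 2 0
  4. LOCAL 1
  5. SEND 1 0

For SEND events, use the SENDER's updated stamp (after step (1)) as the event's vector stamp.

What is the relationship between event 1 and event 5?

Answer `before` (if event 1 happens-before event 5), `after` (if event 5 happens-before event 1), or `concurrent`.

Initial: VV[0]=[0, 0, 0]
Initial: VV[1]=[0, 0, 0]
Initial: VV[2]=[0, 0, 0]
Event 1: LOCAL 2: VV[2][2]++ -> VV[2]=[0, 0, 1]
Event 2: SEND 2->1: VV[2][2]++ -> VV[2]=[0, 0, 2], msg_vec=[0, 0, 2]; VV[1]=max(VV[1],msg_vec) then VV[1][1]++ -> VV[1]=[0, 1, 2]
Event 3: SEND 2->0: VV[2][2]++ -> VV[2]=[0, 0, 3], msg_vec=[0, 0, 3]; VV[0]=max(VV[0],msg_vec) then VV[0][0]++ -> VV[0]=[1, 0, 3]
Event 4: LOCAL 1: VV[1][1]++ -> VV[1]=[0, 2, 2]
Event 5: SEND 1->0: VV[1][1]++ -> VV[1]=[0, 3, 2], msg_vec=[0, 3, 2]; VV[0]=max(VV[0],msg_vec) then VV[0][0]++ -> VV[0]=[2, 3, 3]
Event 1 stamp: [0, 0, 1]
Event 5 stamp: [0, 3, 2]
[0, 0, 1] <= [0, 3, 2]? True
[0, 3, 2] <= [0, 0, 1]? False
Relation: before

Answer: before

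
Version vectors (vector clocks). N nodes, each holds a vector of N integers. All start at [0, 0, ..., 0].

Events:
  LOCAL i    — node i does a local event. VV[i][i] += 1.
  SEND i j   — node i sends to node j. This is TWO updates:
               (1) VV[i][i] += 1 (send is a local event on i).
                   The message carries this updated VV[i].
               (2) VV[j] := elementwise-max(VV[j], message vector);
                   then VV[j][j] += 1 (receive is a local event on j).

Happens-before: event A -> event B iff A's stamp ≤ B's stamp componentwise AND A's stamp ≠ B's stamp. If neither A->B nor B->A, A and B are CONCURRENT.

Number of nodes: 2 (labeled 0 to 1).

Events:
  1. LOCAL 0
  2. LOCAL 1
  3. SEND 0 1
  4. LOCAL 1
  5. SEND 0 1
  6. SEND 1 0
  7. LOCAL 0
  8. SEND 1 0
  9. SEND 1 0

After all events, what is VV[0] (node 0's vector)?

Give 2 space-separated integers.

Answer: 7 7

Derivation:
Initial: VV[0]=[0, 0]
Initial: VV[1]=[0, 0]
Event 1: LOCAL 0: VV[0][0]++ -> VV[0]=[1, 0]
Event 2: LOCAL 1: VV[1][1]++ -> VV[1]=[0, 1]
Event 3: SEND 0->1: VV[0][0]++ -> VV[0]=[2, 0], msg_vec=[2, 0]; VV[1]=max(VV[1],msg_vec) then VV[1][1]++ -> VV[1]=[2, 2]
Event 4: LOCAL 1: VV[1][1]++ -> VV[1]=[2, 3]
Event 5: SEND 0->1: VV[0][0]++ -> VV[0]=[3, 0], msg_vec=[3, 0]; VV[1]=max(VV[1],msg_vec) then VV[1][1]++ -> VV[1]=[3, 4]
Event 6: SEND 1->0: VV[1][1]++ -> VV[1]=[3, 5], msg_vec=[3, 5]; VV[0]=max(VV[0],msg_vec) then VV[0][0]++ -> VV[0]=[4, 5]
Event 7: LOCAL 0: VV[0][0]++ -> VV[0]=[5, 5]
Event 8: SEND 1->0: VV[1][1]++ -> VV[1]=[3, 6], msg_vec=[3, 6]; VV[0]=max(VV[0],msg_vec) then VV[0][0]++ -> VV[0]=[6, 6]
Event 9: SEND 1->0: VV[1][1]++ -> VV[1]=[3, 7], msg_vec=[3, 7]; VV[0]=max(VV[0],msg_vec) then VV[0][0]++ -> VV[0]=[7, 7]
Final vectors: VV[0]=[7, 7]; VV[1]=[3, 7]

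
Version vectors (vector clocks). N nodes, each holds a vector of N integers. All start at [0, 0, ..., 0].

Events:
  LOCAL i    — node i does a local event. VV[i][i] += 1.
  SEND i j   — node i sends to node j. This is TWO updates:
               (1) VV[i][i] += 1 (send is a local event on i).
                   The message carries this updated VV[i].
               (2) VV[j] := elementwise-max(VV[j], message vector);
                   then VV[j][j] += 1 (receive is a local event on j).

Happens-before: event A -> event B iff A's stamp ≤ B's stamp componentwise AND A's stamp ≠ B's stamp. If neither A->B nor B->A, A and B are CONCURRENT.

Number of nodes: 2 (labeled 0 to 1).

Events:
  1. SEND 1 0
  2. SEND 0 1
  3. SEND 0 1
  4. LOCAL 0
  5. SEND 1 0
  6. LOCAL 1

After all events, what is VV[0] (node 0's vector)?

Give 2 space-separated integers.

Answer: 5 4

Derivation:
Initial: VV[0]=[0, 0]
Initial: VV[1]=[0, 0]
Event 1: SEND 1->0: VV[1][1]++ -> VV[1]=[0, 1], msg_vec=[0, 1]; VV[0]=max(VV[0],msg_vec) then VV[0][0]++ -> VV[0]=[1, 1]
Event 2: SEND 0->1: VV[0][0]++ -> VV[0]=[2, 1], msg_vec=[2, 1]; VV[1]=max(VV[1],msg_vec) then VV[1][1]++ -> VV[1]=[2, 2]
Event 3: SEND 0->1: VV[0][0]++ -> VV[0]=[3, 1], msg_vec=[3, 1]; VV[1]=max(VV[1],msg_vec) then VV[1][1]++ -> VV[1]=[3, 3]
Event 4: LOCAL 0: VV[0][0]++ -> VV[0]=[4, 1]
Event 5: SEND 1->0: VV[1][1]++ -> VV[1]=[3, 4], msg_vec=[3, 4]; VV[0]=max(VV[0],msg_vec) then VV[0][0]++ -> VV[0]=[5, 4]
Event 6: LOCAL 1: VV[1][1]++ -> VV[1]=[3, 5]
Final vectors: VV[0]=[5, 4]; VV[1]=[3, 5]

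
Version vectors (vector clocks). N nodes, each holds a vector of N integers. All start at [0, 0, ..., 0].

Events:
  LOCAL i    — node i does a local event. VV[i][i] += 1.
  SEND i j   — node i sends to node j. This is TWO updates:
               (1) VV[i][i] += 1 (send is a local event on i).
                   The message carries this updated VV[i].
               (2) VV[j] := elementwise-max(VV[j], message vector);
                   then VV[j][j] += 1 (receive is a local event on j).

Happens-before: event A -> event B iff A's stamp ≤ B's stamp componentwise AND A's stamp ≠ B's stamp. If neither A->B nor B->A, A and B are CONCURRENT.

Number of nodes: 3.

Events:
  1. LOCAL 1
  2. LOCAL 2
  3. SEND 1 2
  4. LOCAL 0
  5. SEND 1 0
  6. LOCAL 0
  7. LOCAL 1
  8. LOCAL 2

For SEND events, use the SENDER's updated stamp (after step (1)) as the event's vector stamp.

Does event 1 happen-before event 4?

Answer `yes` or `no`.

Initial: VV[0]=[0, 0, 0]
Initial: VV[1]=[0, 0, 0]
Initial: VV[2]=[0, 0, 0]
Event 1: LOCAL 1: VV[1][1]++ -> VV[1]=[0, 1, 0]
Event 2: LOCAL 2: VV[2][2]++ -> VV[2]=[0, 0, 1]
Event 3: SEND 1->2: VV[1][1]++ -> VV[1]=[0, 2, 0], msg_vec=[0, 2, 0]; VV[2]=max(VV[2],msg_vec) then VV[2][2]++ -> VV[2]=[0, 2, 2]
Event 4: LOCAL 0: VV[0][0]++ -> VV[0]=[1, 0, 0]
Event 5: SEND 1->0: VV[1][1]++ -> VV[1]=[0, 3, 0], msg_vec=[0, 3, 0]; VV[0]=max(VV[0],msg_vec) then VV[0][0]++ -> VV[0]=[2, 3, 0]
Event 6: LOCAL 0: VV[0][0]++ -> VV[0]=[3, 3, 0]
Event 7: LOCAL 1: VV[1][1]++ -> VV[1]=[0, 4, 0]
Event 8: LOCAL 2: VV[2][2]++ -> VV[2]=[0, 2, 3]
Event 1 stamp: [0, 1, 0]
Event 4 stamp: [1, 0, 0]
[0, 1, 0] <= [1, 0, 0]? False. Equal? False. Happens-before: False

Answer: no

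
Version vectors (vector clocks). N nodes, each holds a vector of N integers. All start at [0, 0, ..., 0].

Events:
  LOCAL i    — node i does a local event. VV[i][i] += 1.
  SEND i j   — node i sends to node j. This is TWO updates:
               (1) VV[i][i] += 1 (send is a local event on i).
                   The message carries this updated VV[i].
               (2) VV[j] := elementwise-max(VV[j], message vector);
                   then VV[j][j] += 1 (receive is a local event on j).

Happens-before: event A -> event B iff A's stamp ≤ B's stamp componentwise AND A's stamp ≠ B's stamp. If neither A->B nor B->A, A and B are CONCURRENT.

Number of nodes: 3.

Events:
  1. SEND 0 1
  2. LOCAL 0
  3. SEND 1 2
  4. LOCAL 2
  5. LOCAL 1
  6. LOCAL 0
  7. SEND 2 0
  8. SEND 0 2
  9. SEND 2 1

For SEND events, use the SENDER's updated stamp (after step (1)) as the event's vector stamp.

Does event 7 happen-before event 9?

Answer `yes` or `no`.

Answer: yes

Derivation:
Initial: VV[0]=[0, 0, 0]
Initial: VV[1]=[0, 0, 0]
Initial: VV[2]=[0, 0, 0]
Event 1: SEND 0->1: VV[0][0]++ -> VV[0]=[1, 0, 0], msg_vec=[1, 0, 0]; VV[1]=max(VV[1],msg_vec) then VV[1][1]++ -> VV[1]=[1, 1, 0]
Event 2: LOCAL 0: VV[0][0]++ -> VV[0]=[2, 0, 0]
Event 3: SEND 1->2: VV[1][1]++ -> VV[1]=[1, 2, 0], msg_vec=[1, 2, 0]; VV[2]=max(VV[2],msg_vec) then VV[2][2]++ -> VV[2]=[1, 2, 1]
Event 4: LOCAL 2: VV[2][2]++ -> VV[2]=[1, 2, 2]
Event 5: LOCAL 1: VV[1][1]++ -> VV[1]=[1, 3, 0]
Event 6: LOCAL 0: VV[0][0]++ -> VV[0]=[3, 0, 0]
Event 7: SEND 2->0: VV[2][2]++ -> VV[2]=[1, 2, 3], msg_vec=[1, 2, 3]; VV[0]=max(VV[0],msg_vec) then VV[0][0]++ -> VV[0]=[4, 2, 3]
Event 8: SEND 0->2: VV[0][0]++ -> VV[0]=[5, 2, 3], msg_vec=[5, 2, 3]; VV[2]=max(VV[2],msg_vec) then VV[2][2]++ -> VV[2]=[5, 2, 4]
Event 9: SEND 2->1: VV[2][2]++ -> VV[2]=[5, 2, 5], msg_vec=[5, 2, 5]; VV[1]=max(VV[1],msg_vec) then VV[1][1]++ -> VV[1]=[5, 4, 5]
Event 7 stamp: [1, 2, 3]
Event 9 stamp: [5, 2, 5]
[1, 2, 3] <= [5, 2, 5]? True. Equal? False. Happens-before: True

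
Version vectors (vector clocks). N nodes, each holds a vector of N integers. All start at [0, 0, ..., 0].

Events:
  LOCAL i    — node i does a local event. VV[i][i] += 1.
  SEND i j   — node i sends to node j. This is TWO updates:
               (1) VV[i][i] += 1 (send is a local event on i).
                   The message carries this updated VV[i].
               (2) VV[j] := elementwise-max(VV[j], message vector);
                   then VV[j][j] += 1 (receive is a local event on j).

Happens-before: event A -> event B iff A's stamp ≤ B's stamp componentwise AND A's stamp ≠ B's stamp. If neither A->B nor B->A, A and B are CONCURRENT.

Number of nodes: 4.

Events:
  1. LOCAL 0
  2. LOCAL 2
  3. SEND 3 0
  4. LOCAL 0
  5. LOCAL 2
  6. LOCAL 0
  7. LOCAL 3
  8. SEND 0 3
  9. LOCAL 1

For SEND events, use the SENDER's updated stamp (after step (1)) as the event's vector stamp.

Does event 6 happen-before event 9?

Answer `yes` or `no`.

Answer: no

Derivation:
Initial: VV[0]=[0, 0, 0, 0]
Initial: VV[1]=[0, 0, 0, 0]
Initial: VV[2]=[0, 0, 0, 0]
Initial: VV[3]=[0, 0, 0, 0]
Event 1: LOCAL 0: VV[0][0]++ -> VV[0]=[1, 0, 0, 0]
Event 2: LOCAL 2: VV[2][2]++ -> VV[2]=[0, 0, 1, 0]
Event 3: SEND 3->0: VV[3][3]++ -> VV[3]=[0, 0, 0, 1], msg_vec=[0, 0, 0, 1]; VV[0]=max(VV[0],msg_vec) then VV[0][0]++ -> VV[0]=[2, 0, 0, 1]
Event 4: LOCAL 0: VV[0][0]++ -> VV[0]=[3, 0, 0, 1]
Event 5: LOCAL 2: VV[2][2]++ -> VV[2]=[0, 0, 2, 0]
Event 6: LOCAL 0: VV[0][0]++ -> VV[0]=[4, 0, 0, 1]
Event 7: LOCAL 3: VV[3][3]++ -> VV[3]=[0, 0, 0, 2]
Event 8: SEND 0->3: VV[0][0]++ -> VV[0]=[5, 0, 0, 1], msg_vec=[5, 0, 0, 1]; VV[3]=max(VV[3],msg_vec) then VV[3][3]++ -> VV[3]=[5, 0, 0, 3]
Event 9: LOCAL 1: VV[1][1]++ -> VV[1]=[0, 1, 0, 0]
Event 6 stamp: [4, 0, 0, 1]
Event 9 stamp: [0, 1, 0, 0]
[4, 0, 0, 1] <= [0, 1, 0, 0]? False. Equal? False. Happens-before: False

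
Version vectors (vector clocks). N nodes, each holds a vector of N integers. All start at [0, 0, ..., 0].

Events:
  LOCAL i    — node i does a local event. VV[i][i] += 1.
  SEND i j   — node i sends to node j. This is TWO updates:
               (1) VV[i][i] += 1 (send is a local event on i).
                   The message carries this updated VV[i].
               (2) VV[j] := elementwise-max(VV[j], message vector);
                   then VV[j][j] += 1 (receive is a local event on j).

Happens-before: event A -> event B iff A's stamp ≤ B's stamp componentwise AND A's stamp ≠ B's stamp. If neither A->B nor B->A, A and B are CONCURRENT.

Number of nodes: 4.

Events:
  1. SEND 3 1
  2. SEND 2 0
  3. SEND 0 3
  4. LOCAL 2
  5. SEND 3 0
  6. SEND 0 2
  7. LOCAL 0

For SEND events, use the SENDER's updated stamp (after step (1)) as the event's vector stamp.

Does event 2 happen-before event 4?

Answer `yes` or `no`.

Answer: yes

Derivation:
Initial: VV[0]=[0, 0, 0, 0]
Initial: VV[1]=[0, 0, 0, 0]
Initial: VV[2]=[0, 0, 0, 0]
Initial: VV[3]=[0, 0, 0, 0]
Event 1: SEND 3->1: VV[3][3]++ -> VV[3]=[0, 0, 0, 1], msg_vec=[0, 0, 0, 1]; VV[1]=max(VV[1],msg_vec) then VV[1][1]++ -> VV[1]=[0, 1, 0, 1]
Event 2: SEND 2->0: VV[2][2]++ -> VV[2]=[0, 0, 1, 0], msg_vec=[0, 0, 1, 0]; VV[0]=max(VV[0],msg_vec) then VV[0][0]++ -> VV[0]=[1, 0, 1, 0]
Event 3: SEND 0->3: VV[0][0]++ -> VV[0]=[2, 0, 1, 0], msg_vec=[2, 0, 1, 0]; VV[3]=max(VV[3],msg_vec) then VV[3][3]++ -> VV[3]=[2, 0, 1, 2]
Event 4: LOCAL 2: VV[2][2]++ -> VV[2]=[0, 0, 2, 0]
Event 5: SEND 3->0: VV[3][3]++ -> VV[3]=[2, 0, 1, 3], msg_vec=[2, 0, 1, 3]; VV[0]=max(VV[0],msg_vec) then VV[0][0]++ -> VV[0]=[3, 0, 1, 3]
Event 6: SEND 0->2: VV[0][0]++ -> VV[0]=[4, 0, 1, 3], msg_vec=[4, 0, 1, 3]; VV[2]=max(VV[2],msg_vec) then VV[2][2]++ -> VV[2]=[4, 0, 3, 3]
Event 7: LOCAL 0: VV[0][0]++ -> VV[0]=[5, 0, 1, 3]
Event 2 stamp: [0, 0, 1, 0]
Event 4 stamp: [0, 0, 2, 0]
[0, 0, 1, 0] <= [0, 0, 2, 0]? True. Equal? False. Happens-before: True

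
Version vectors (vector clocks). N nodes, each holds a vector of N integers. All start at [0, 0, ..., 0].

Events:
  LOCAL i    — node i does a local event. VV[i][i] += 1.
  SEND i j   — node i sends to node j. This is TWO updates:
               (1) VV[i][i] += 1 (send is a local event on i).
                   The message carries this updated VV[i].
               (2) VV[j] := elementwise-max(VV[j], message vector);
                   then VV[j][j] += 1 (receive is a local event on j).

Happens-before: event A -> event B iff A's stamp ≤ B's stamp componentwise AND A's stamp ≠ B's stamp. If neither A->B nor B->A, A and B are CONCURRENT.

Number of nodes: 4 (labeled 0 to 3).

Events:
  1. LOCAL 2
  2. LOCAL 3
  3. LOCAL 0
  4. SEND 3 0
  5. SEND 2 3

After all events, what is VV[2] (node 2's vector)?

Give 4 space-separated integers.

Initial: VV[0]=[0, 0, 0, 0]
Initial: VV[1]=[0, 0, 0, 0]
Initial: VV[2]=[0, 0, 0, 0]
Initial: VV[3]=[0, 0, 0, 0]
Event 1: LOCAL 2: VV[2][2]++ -> VV[2]=[0, 0, 1, 0]
Event 2: LOCAL 3: VV[3][3]++ -> VV[3]=[0, 0, 0, 1]
Event 3: LOCAL 0: VV[0][0]++ -> VV[0]=[1, 0, 0, 0]
Event 4: SEND 3->0: VV[3][3]++ -> VV[3]=[0, 0, 0, 2], msg_vec=[0, 0, 0, 2]; VV[0]=max(VV[0],msg_vec) then VV[0][0]++ -> VV[0]=[2, 0, 0, 2]
Event 5: SEND 2->3: VV[2][2]++ -> VV[2]=[0, 0, 2, 0], msg_vec=[0, 0, 2, 0]; VV[3]=max(VV[3],msg_vec) then VV[3][3]++ -> VV[3]=[0, 0, 2, 3]
Final vectors: VV[0]=[2, 0, 0, 2]; VV[1]=[0, 0, 0, 0]; VV[2]=[0, 0, 2, 0]; VV[3]=[0, 0, 2, 3]

Answer: 0 0 2 0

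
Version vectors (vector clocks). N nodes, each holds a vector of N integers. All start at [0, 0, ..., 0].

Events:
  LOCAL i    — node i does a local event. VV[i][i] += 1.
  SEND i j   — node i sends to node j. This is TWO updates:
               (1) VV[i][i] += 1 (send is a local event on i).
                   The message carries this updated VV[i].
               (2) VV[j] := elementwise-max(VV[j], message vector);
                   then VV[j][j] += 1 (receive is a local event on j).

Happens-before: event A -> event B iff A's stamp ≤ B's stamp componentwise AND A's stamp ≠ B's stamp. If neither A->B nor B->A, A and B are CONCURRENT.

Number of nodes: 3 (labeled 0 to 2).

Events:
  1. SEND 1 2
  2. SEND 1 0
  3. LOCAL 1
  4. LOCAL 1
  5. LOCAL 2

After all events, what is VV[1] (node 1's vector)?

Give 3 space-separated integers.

Answer: 0 4 0

Derivation:
Initial: VV[0]=[0, 0, 0]
Initial: VV[1]=[0, 0, 0]
Initial: VV[2]=[0, 0, 0]
Event 1: SEND 1->2: VV[1][1]++ -> VV[1]=[0, 1, 0], msg_vec=[0, 1, 0]; VV[2]=max(VV[2],msg_vec) then VV[2][2]++ -> VV[2]=[0, 1, 1]
Event 2: SEND 1->0: VV[1][1]++ -> VV[1]=[0, 2, 0], msg_vec=[0, 2, 0]; VV[0]=max(VV[0],msg_vec) then VV[0][0]++ -> VV[0]=[1, 2, 0]
Event 3: LOCAL 1: VV[1][1]++ -> VV[1]=[0, 3, 0]
Event 4: LOCAL 1: VV[1][1]++ -> VV[1]=[0, 4, 0]
Event 5: LOCAL 2: VV[2][2]++ -> VV[2]=[0, 1, 2]
Final vectors: VV[0]=[1, 2, 0]; VV[1]=[0, 4, 0]; VV[2]=[0, 1, 2]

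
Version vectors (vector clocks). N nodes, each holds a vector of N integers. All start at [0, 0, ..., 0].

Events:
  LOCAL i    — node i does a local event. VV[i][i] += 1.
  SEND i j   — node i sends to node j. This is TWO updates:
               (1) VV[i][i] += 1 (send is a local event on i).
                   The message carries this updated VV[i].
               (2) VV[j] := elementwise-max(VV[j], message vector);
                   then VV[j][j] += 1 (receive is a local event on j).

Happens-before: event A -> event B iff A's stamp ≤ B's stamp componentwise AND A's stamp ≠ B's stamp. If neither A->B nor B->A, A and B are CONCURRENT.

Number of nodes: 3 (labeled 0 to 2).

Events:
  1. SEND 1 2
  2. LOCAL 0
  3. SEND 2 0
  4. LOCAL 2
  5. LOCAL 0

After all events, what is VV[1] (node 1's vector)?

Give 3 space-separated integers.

Initial: VV[0]=[0, 0, 0]
Initial: VV[1]=[0, 0, 0]
Initial: VV[2]=[0, 0, 0]
Event 1: SEND 1->2: VV[1][1]++ -> VV[1]=[0, 1, 0], msg_vec=[0, 1, 0]; VV[2]=max(VV[2],msg_vec) then VV[2][2]++ -> VV[2]=[0, 1, 1]
Event 2: LOCAL 0: VV[0][0]++ -> VV[0]=[1, 0, 0]
Event 3: SEND 2->0: VV[2][2]++ -> VV[2]=[0, 1, 2], msg_vec=[0, 1, 2]; VV[0]=max(VV[0],msg_vec) then VV[0][0]++ -> VV[0]=[2, 1, 2]
Event 4: LOCAL 2: VV[2][2]++ -> VV[2]=[0, 1, 3]
Event 5: LOCAL 0: VV[0][0]++ -> VV[0]=[3, 1, 2]
Final vectors: VV[0]=[3, 1, 2]; VV[1]=[0, 1, 0]; VV[2]=[0, 1, 3]

Answer: 0 1 0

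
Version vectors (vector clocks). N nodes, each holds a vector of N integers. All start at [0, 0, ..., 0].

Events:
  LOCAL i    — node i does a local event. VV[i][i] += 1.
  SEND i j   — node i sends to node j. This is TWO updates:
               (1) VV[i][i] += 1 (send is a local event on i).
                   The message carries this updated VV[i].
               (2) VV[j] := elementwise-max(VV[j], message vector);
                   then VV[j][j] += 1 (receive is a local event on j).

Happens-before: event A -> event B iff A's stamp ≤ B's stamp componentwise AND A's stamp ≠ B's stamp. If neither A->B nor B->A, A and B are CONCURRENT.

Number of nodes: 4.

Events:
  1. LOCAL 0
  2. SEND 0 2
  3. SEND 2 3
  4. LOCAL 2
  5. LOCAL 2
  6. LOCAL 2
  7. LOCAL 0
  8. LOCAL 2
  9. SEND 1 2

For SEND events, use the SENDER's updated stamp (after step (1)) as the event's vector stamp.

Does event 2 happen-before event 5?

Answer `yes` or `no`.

Initial: VV[0]=[0, 0, 0, 0]
Initial: VV[1]=[0, 0, 0, 0]
Initial: VV[2]=[0, 0, 0, 0]
Initial: VV[3]=[0, 0, 0, 0]
Event 1: LOCAL 0: VV[0][0]++ -> VV[0]=[1, 0, 0, 0]
Event 2: SEND 0->2: VV[0][0]++ -> VV[0]=[2, 0, 0, 0], msg_vec=[2, 0, 0, 0]; VV[2]=max(VV[2],msg_vec) then VV[2][2]++ -> VV[2]=[2, 0, 1, 0]
Event 3: SEND 2->3: VV[2][2]++ -> VV[2]=[2, 0, 2, 0], msg_vec=[2, 0, 2, 0]; VV[3]=max(VV[3],msg_vec) then VV[3][3]++ -> VV[3]=[2, 0, 2, 1]
Event 4: LOCAL 2: VV[2][2]++ -> VV[2]=[2, 0, 3, 0]
Event 5: LOCAL 2: VV[2][2]++ -> VV[2]=[2, 0, 4, 0]
Event 6: LOCAL 2: VV[2][2]++ -> VV[2]=[2, 0, 5, 0]
Event 7: LOCAL 0: VV[0][0]++ -> VV[0]=[3, 0, 0, 0]
Event 8: LOCAL 2: VV[2][2]++ -> VV[2]=[2, 0, 6, 0]
Event 9: SEND 1->2: VV[1][1]++ -> VV[1]=[0, 1, 0, 0], msg_vec=[0, 1, 0, 0]; VV[2]=max(VV[2],msg_vec) then VV[2][2]++ -> VV[2]=[2, 1, 7, 0]
Event 2 stamp: [2, 0, 0, 0]
Event 5 stamp: [2, 0, 4, 0]
[2, 0, 0, 0] <= [2, 0, 4, 0]? True. Equal? False. Happens-before: True

Answer: yes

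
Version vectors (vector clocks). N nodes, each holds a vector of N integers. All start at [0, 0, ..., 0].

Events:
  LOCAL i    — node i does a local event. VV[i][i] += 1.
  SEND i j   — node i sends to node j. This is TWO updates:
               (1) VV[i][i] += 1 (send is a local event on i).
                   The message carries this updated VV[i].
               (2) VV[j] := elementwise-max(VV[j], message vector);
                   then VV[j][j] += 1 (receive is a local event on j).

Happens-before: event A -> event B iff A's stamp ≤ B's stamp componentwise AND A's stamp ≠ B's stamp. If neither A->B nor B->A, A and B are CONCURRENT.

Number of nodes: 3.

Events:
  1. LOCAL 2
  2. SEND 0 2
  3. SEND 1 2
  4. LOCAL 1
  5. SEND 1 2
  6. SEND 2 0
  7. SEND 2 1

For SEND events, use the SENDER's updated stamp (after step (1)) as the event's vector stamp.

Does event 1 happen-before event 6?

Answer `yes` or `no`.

Answer: yes

Derivation:
Initial: VV[0]=[0, 0, 0]
Initial: VV[1]=[0, 0, 0]
Initial: VV[2]=[0, 0, 0]
Event 1: LOCAL 2: VV[2][2]++ -> VV[2]=[0, 0, 1]
Event 2: SEND 0->2: VV[0][0]++ -> VV[0]=[1, 0, 0], msg_vec=[1, 0, 0]; VV[2]=max(VV[2],msg_vec) then VV[2][2]++ -> VV[2]=[1, 0, 2]
Event 3: SEND 1->2: VV[1][1]++ -> VV[1]=[0, 1, 0], msg_vec=[0, 1, 0]; VV[2]=max(VV[2],msg_vec) then VV[2][2]++ -> VV[2]=[1, 1, 3]
Event 4: LOCAL 1: VV[1][1]++ -> VV[1]=[0, 2, 0]
Event 5: SEND 1->2: VV[1][1]++ -> VV[1]=[0, 3, 0], msg_vec=[0, 3, 0]; VV[2]=max(VV[2],msg_vec) then VV[2][2]++ -> VV[2]=[1, 3, 4]
Event 6: SEND 2->0: VV[2][2]++ -> VV[2]=[1, 3, 5], msg_vec=[1, 3, 5]; VV[0]=max(VV[0],msg_vec) then VV[0][0]++ -> VV[0]=[2, 3, 5]
Event 7: SEND 2->1: VV[2][2]++ -> VV[2]=[1, 3, 6], msg_vec=[1, 3, 6]; VV[1]=max(VV[1],msg_vec) then VV[1][1]++ -> VV[1]=[1, 4, 6]
Event 1 stamp: [0, 0, 1]
Event 6 stamp: [1, 3, 5]
[0, 0, 1] <= [1, 3, 5]? True. Equal? False. Happens-before: True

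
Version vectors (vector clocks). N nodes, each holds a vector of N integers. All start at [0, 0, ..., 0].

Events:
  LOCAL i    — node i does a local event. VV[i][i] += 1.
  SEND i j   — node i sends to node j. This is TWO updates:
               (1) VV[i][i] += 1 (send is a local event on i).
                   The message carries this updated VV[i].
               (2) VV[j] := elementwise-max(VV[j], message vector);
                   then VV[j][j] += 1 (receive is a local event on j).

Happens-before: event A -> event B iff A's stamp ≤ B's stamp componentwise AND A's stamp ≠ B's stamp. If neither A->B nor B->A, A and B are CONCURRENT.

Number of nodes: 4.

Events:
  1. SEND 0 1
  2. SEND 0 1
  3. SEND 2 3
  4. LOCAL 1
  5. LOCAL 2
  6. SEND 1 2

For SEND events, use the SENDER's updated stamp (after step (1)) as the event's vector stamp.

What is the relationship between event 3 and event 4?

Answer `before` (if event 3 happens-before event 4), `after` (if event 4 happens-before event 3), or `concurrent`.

Answer: concurrent

Derivation:
Initial: VV[0]=[0, 0, 0, 0]
Initial: VV[1]=[0, 0, 0, 0]
Initial: VV[2]=[0, 0, 0, 0]
Initial: VV[3]=[0, 0, 0, 0]
Event 1: SEND 0->1: VV[0][0]++ -> VV[0]=[1, 0, 0, 0], msg_vec=[1, 0, 0, 0]; VV[1]=max(VV[1],msg_vec) then VV[1][1]++ -> VV[1]=[1, 1, 0, 0]
Event 2: SEND 0->1: VV[0][0]++ -> VV[0]=[2, 0, 0, 0], msg_vec=[2, 0, 0, 0]; VV[1]=max(VV[1],msg_vec) then VV[1][1]++ -> VV[1]=[2, 2, 0, 0]
Event 3: SEND 2->3: VV[2][2]++ -> VV[2]=[0, 0, 1, 0], msg_vec=[0, 0, 1, 0]; VV[3]=max(VV[3],msg_vec) then VV[3][3]++ -> VV[3]=[0, 0, 1, 1]
Event 4: LOCAL 1: VV[1][1]++ -> VV[1]=[2, 3, 0, 0]
Event 5: LOCAL 2: VV[2][2]++ -> VV[2]=[0, 0, 2, 0]
Event 6: SEND 1->2: VV[1][1]++ -> VV[1]=[2, 4, 0, 0], msg_vec=[2, 4, 0, 0]; VV[2]=max(VV[2],msg_vec) then VV[2][2]++ -> VV[2]=[2, 4, 3, 0]
Event 3 stamp: [0, 0, 1, 0]
Event 4 stamp: [2, 3, 0, 0]
[0, 0, 1, 0] <= [2, 3, 0, 0]? False
[2, 3, 0, 0] <= [0, 0, 1, 0]? False
Relation: concurrent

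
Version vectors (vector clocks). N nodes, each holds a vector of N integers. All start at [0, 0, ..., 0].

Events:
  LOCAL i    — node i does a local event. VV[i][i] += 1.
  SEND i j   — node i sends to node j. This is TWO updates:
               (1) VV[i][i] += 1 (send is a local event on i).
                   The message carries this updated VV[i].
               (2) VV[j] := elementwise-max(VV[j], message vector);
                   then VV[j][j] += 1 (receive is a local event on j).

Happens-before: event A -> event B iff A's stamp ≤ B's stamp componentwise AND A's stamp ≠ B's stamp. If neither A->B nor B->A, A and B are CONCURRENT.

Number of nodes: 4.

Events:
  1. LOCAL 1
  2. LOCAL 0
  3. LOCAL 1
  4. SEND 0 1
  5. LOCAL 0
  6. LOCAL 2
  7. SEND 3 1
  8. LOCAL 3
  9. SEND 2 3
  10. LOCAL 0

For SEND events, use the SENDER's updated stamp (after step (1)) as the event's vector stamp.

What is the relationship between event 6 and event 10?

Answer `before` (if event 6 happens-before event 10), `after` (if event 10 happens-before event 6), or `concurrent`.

Initial: VV[0]=[0, 0, 0, 0]
Initial: VV[1]=[0, 0, 0, 0]
Initial: VV[2]=[0, 0, 0, 0]
Initial: VV[3]=[0, 0, 0, 0]
Event 1: LOCAL 1: VV[1][1]++ -> VV[1]=[0, 1, 0, 0]
Event 2: LOCAL 0: VV[0][0]++ -> VV[0]=[1, 0, 0, 0]
Event 3: LOCAL 1: VV[1][1]++ -> VV[1]=[0, 2, 0, 0]
Event 4: SEND 0->1: VV[0][0]++ -> VV[0]=[2, 0, 0, 0], msg_vec=[2, 0, 0, 0]; VV[1]=max(VV[1],msg_vec) then VV[1][1]++ -> VV[1]=[2, 3, 0, 0]
Event 5: LOCAL 0: VV[0][0]++ -> VV[0]=[3, 0, 0, 0]
Event 6: LOCAL 2: VV[2][2]++ -> VV[2]=[0, 0, 1, 0]
Event 7: SEND 3->1: VV[3][3]++ -> VV[3]=[0, 0, 0, 1], msg_vec=[0, 0, 0, 1]; VV[1]=max(VV[1],msg_vec) then VV[1][1]++ -> VV[1]=[2, 4, 0, 1]
Event 8: LOCAL 3: VV[3][3]++ -> VV[3]=[0, 0, 0, 2]
Event 9: SEND 2->3: VV[2][2]++ -> VV[2]=[0, 0, 2, 0], msg_vec=[0, 0, 2, 0]; VV[3]=max(VV[3],msg_vec) then VV[3][3]++ -> VV[3]=[0, 0, 2, 3]
Event 10: LOCAL 0: VV[0][0]++ -> VV[0]=[4, 0, 0, 0]
Event 6 stamp: [0, 0, 1, 0]
Event 10 stamp: [4, 0, 0, 0]
[0, 0, 1, 0] <= [4, 0, 0, 0]? False
[4, 0, 0, 0] <= [0, 0, 1, 0]? False
Relation: concurrent

Answer: concurrent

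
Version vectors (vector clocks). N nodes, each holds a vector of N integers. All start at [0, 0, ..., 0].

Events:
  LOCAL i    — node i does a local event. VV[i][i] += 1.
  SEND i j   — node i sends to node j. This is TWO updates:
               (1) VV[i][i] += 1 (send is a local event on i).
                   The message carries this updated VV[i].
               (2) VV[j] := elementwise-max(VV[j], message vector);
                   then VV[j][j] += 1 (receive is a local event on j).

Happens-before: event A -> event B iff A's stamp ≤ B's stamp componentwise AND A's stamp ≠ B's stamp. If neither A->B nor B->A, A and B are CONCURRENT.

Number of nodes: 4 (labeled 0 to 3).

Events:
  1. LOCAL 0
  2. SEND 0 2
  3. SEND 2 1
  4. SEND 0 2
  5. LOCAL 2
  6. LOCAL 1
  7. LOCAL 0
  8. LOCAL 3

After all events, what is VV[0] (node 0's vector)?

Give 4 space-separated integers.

Answer: 4 0 0 0

Derivation:
Initial: VV[0]=[0, 0, 0, 0]
Initial: VV[1]=[0, 0, 0, 0]
Initial: VV[2]=[0, 0, 0, 0]
Initial: VV[3]=[0, 0, 0, 0]
Event 1: LOCAL 0: VV[0][0]++ -> VV[0]=[1, 0, 0, 0]
Event 2: SEND 0->2: VV[0][0]++ -> VV[0]=[2, 0, 0, 0], msg_vec=[2, 0, 0, 0]; VV[2]=max(VV[2],msg_vec) then VV[2][2]++ -> VV[2]=[2, 0, 1, 0]
Event 3: SEND 2->1: VV[2][2]++ -> VV[2]=[2, 0, 2, 0], msg_vec=[2, 0, 2, 0]; VV[1]=max(VV[1],msg_vec) then VV[1][1]++ -> VV[1]=[2, 1, 2, 0]
Event 4: SEND 0->2: VV[0][0]++ -> VV[0]=[3, 0, 0, 0], msg_vec=[3, 0, 0, 0]; VV[2]=max(VV[2],msg_vec) then VV[2][2]++ -> VV[2]=[3, 0, 3, 0]
Event 5: LOCAL 2: VV[2][2]++ -> VV[2]=[3, 0, 4, 0]
Event 6: LOCAL 1: VV[1][1]++ -> VV[1]=[2, 2, 2, 0]
Event 7: LOCAL 0: VV[0][0]++ -> VV[0]=[4, 0, 0, 0]
Event 8: LOCAL 3: VV[3][3]++ -> VV[3]=[0, 0, 0, 1]
Final vectors: VV[0]=[4, 0, 0, 0]; VV[1]=[2, 2, 2, 0]; VV[2]=[3, 0, 4, 0]; VV[3]=[0, 0, 0, 1]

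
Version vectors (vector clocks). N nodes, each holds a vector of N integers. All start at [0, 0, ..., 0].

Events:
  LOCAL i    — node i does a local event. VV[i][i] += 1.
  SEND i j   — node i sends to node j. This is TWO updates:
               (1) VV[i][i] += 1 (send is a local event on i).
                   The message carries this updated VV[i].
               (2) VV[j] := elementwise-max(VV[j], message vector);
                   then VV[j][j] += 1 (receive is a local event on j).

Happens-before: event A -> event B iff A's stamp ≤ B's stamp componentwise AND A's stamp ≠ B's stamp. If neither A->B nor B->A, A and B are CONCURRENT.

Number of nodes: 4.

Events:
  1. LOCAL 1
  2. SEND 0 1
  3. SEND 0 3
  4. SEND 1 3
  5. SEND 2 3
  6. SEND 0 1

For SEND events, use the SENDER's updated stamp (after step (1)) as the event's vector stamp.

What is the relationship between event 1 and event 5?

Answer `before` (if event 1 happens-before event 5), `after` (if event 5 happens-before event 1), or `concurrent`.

Answer: concurrent

Derivation:
Initial: VV[0]=[0, 0, 0, 0]
Initial: VV[1]=[0, 0, 0, 0]
Initial: VV[2]=[0, 0, 0, 0]
Initial: VV[3]=[0, 0, 0, 0]
Event 1: LOCAL 1: VV[1][1]++ -> VV[1]=[0, 1, 0, 0]
Event 2: SEND 0->1: VV[0][0]++ -> VV[0]=[1, 0, 0, 0], msg_vec=[1, 0, 0, 0]; VV[1]=max(VV[1],msg_vec) then VV[1][1]++ -> VV[1]=[1, 2, 0, 0]
Event 3: SEND 0->3: VV[0][0]++ -> VV[0]=[2, 0, 0, 0], msg_vec=[2, 0, 0, 0]; VV[3]=max(VV[3],msg_vec) then VV[3][3]++ -> VV[3]=[2, 0, 0, 1]
Event 4: SEND 1->3: VV[1][1]++ -> VV[1]=[1, 3, 0, 0], msg_vec=[1, 3, 0, 0]; VV[3]=max(VV[3],msg_vec) then VV[3][3]++ -> VV[3]=[2, 3, 0, 2]
Event 5: SEND 2->3: VV[2][2]++ -> VV[2]=[0, 0, 1, 0], msg_vec=[0, 0, 1, 0]; VV[3]=max(VV[3],msg_vec) then VV[3][3]++ -> VV[3]=[2, 3, 1, 3]
Event 6: SEND 0->1: VV[0][0]++ -> VV[0]=[3, 0, 0, 0], msg_vec=[3, 0, 0, 0]; VV[1]=max(VV[1],msg_vec) then VV[1][1]++ -> VV[1]=[3, 4, 0, 0]
Event 1 stamp: [0, 1, 0, 0]
Event 5 stamp: [0, 0, 1, 0]
[0, 1, 0, 0] <= [0, 0, 1, 0]? False
[0, 0, 1, 0] <= [0, 1, 0, 0]? False
Relation: concurrent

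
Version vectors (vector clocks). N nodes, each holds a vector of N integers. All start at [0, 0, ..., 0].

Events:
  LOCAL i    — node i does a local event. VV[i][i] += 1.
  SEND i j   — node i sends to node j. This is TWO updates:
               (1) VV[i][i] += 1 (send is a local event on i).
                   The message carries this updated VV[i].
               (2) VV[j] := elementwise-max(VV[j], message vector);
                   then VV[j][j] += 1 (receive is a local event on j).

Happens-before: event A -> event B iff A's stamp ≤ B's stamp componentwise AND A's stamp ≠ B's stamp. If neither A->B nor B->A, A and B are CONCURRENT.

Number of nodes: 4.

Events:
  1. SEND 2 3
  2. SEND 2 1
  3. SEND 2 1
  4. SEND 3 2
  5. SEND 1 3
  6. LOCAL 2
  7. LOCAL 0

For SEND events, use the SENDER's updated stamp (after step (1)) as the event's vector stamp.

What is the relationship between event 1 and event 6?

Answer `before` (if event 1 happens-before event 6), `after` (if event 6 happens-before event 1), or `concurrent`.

Initial: VV[0]=[0, 0, 0, 0]
Initial: VV[1]=[0, 0, 0, 0]
Initial: VV[2]=[0, 0, 0, 0]
Initial: VV[3]=[0, 0, 0, 0]
Event 1: SEND 2->3: VV[2][2]++ -> VV[2]=[0, 0, 1, 0], msg_vec=[0, 0, 1, 0]; VV[3]=max(VV[3],msg_vec) then VV[3][3]++ -> VV[3]=[0, 0, 1, 1]
Event 2: SEND 2->1: VV[2][2]++ -> VV[2]=[0, 0, 2, 0], msg_vec=[0, 0, 2, 0]; VV[1]=max(VV[1],msg_vec) then VV[1][1]++ -> VV[1]=[0, 1, 2, 0]
Event 3: SEND 2->1: VV[2][2]++ -> VV[2]=[0, 0, 3, 0], msg_vec=[0, 0, 3, 0]; VV[1]=max(VV[1],msg_vec) then VV[1][1]++ -> VV[1]=[0, 2, 3, 0]
Event 4: SEND 3->2: VV[3][3]++ -> VV[3]=[0, 0, 1, 2], msg_vec=[0, 0, 1, 2]; VV[2]=max(VV[2],msg_vec) then VV[2][2]++ -> VV[2]=[0, 0, 4, 2]
Event 5: SEND 1->3: VV[1][1]++ -> VV[1]=[0, 3, 3, 0], msg_vec=[0, 3, 3, 0]; VV[3]=max(VV[3],msg_vec) then VV[3][3]++ -> VV[3]=[0, 3, 3, 3]
Event 6: LOCAL 2: VV[2][2]++ -> VV[2]=[0, 0, 5, 2]
Event 7: LOCAL 0: VV[0][0]++ -> VV[0]=[1, 0, 0, 0]
Event 1 stamp: [0, 0, 1, 0]
Event 6 stamp: [0, 0, 5, 2]
[0, 0, 1, 0] <= [0, 0, 5, 2]? True
[0, 0, 5, 2] <= [0, 0, 1, 0]? False
Relation: before

Answer: before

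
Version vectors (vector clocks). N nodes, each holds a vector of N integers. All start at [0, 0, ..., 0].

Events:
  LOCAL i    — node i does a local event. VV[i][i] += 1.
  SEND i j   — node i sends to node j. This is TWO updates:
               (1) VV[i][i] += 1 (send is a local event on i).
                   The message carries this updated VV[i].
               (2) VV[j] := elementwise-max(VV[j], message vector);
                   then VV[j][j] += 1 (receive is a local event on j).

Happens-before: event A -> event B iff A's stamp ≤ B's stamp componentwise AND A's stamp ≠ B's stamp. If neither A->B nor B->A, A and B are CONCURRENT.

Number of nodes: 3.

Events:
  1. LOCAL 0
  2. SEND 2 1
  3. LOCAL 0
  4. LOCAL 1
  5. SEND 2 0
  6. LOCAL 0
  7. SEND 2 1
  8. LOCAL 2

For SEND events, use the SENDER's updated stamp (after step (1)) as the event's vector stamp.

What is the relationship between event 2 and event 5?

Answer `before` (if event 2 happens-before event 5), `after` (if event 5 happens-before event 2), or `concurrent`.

Initial: VV[0]=[0, 0, 0]
Initial: VV[1]=[0, 0, 0]
Initial: VV[2]=[0, 0, 0]
Event 1: LOCAL 0: VV[0][0]++ -> VV[0]=[1, 0, 0]
Event 2: SEND 2->1: VV[2][2]++ -> VV[2]=[0, 0, 1], msg_vec=[0, 0, 1]; VV[1]=max(VV[1],msg_vec) then VV[1][1]++ -> VV[1]=[0, 1, 1]
Event 3: LOCAL 0: VV[0][0]++ -> VV[0]=[2, 0, 0]
Event 4: LOCAL 1: VV[1][1]++ -> VV[1]=[0, 2, 1]
Event 5: SEND 2->0: VV[2][2]++ -> VV[2]=[0, 0, 2], msg_vec=[0, 0, 2]; VV[0]=max(VV[0],msg_vec) then VV[0][0]++ -> VV[0]=[3, 0, 2]
Event 6: LOCAL 0: VV[0][0]++ -> VV[0]=[4, 0, 2]
Event 7: SEND 2->1: VV[2][2]++ -> VV[2]=[0, 0, 3], msg_vec=[0, 0, 3]; VV[1]=max(VV[1],msg_vec) then VV[1][1]++ -> VV[1]=[0, 3, 3]
Event 8: LOCAL 2: VV[2][2]++ -> VV[2]=[0, 0, 4]
Event 2 stamp: [0, 0, 1]
Event 5 stamp: [0, 0, 2]
[0, 0, 1] <= [0, 0, 2]? True
[0, 0, 2] <= [0, 0, 1]? False
Relation: before

Answer: before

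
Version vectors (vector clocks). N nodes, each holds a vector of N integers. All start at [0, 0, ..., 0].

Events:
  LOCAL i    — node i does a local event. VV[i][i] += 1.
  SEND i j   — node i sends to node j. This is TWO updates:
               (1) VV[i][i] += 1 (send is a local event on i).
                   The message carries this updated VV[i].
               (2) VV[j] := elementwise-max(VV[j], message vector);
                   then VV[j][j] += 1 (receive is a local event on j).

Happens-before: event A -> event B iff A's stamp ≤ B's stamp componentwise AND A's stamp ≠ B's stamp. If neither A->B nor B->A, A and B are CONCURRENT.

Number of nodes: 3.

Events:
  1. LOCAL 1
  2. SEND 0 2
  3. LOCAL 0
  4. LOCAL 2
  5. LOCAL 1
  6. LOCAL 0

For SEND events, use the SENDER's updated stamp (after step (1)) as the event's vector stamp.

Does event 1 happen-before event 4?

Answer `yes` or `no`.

Initial: VV[0]=[0, 0, 0]
Initial: VV[1]=[0, 0, 0]
Initial: VV[2]=[0, 0, 0]
Event 1: LOCAL 1: VV[1][1]++ -> VV[1]=[0, 1, 0]
Event 2: SEND 0->2: VV[0][0]++ -> VV[0]=[1, 0, 0], msg_vec=[1, 0, 0]; VV[2]=max(VV[2],msg_vec) then VV[2][2]++ -> VV[2]=[1, 0, 1]
Event 3: LOCAL 0: VV[0][0]++ -> VV[0]=[2, 0, 0]
Event 4: LOCAL 2: VV[2][2]++ -> VV[2]=[1, 0, 2]
Event 5: LOCAL 1: VV[1][1]++ -> VV[1]=[0, 2, 0]
Event 6: LOCAL 0: VV[0][0]++ -> VV[0]=[3, 0, 0]
Event 1 stamp: [0, 1, 0]
Event 4 stamp: [1, 0, 2]
[0, 1, 0] <= [1, 0, 2]? False. Equal? False. Happens-before: False

Answer: no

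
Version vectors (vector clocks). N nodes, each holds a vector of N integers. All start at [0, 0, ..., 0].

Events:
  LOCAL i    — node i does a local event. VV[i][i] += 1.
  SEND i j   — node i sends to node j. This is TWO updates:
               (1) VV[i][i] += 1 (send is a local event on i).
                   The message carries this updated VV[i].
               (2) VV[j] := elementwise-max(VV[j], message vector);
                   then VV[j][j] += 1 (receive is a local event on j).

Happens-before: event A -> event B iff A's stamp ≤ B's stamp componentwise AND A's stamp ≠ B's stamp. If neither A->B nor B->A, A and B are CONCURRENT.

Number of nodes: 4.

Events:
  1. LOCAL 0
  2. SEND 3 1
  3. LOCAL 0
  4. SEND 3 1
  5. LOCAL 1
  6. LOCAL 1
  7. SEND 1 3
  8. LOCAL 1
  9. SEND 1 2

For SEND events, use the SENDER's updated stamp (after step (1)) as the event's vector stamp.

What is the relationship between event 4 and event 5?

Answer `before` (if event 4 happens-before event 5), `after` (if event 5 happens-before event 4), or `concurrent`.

Initial: VV[0]=[0, 0, 0, 0]
Initial: VV[1]=[0, 0, 0, 0]
Initial: VV[2]=[0, 0, 0, 0]
Initial: VV[3]=[0, 0, 0, 0]
Event 1: LOCAL 0: VV[0][0]++ -> VV[0]=[1, 0, 0, 0]
Event 2: SEND 3->1: VV[3][3]++ -> VV[3]=[0, 0, 0, 1], msg_vec=[0, 0, 0, 1]; VV[1]=max(VV[1],msg_vec) then VV[1][1]++ -> VV[1]=[0, 1, 0, 1]
Event 3: LOCAL 0: VV[0][0]++ -> VV[0]=[2, 0, 0, 0]
Event 4: SEND 3->1: VV[3][3]++ -> VV[3]=[0, 0, 0, 2], msg_vec=[0, 0, 0, 2]; VV[1]=max(VV[1],msg_vec) then VV[1][1]++ -> VV[1]=[0, 2, 0, 2]
Event 5: LOCAL 1: VV[1][1]++ -> VV[1]=[0, 3, 0, 2]
Event 6: LOCAL 1: VV[1][1]++ -> VV[1]=[0, 4, 0, 2]
Event 7: SEND 1->3: VV[1][1]++ -> VV[1]=[0, 5, 0, 2], msg_vec=[0, 5, 0, 2]; VV[3]=max(VV[3],msg_vec) then VV[3][3]++ -> VV[3]=[0, 5, 0, 3]
Event 8: LOCAL 1: VV[1][1]++ -> VV[1]=[0, 6, 0, 2]
Event 9: SEND 1->2: VV[1][1]++ -> VV[1]=[0, 7, 0, 2], msg_vec=[0, 7, 0, 2]; VV[2]=max(VV[2],msg_vec) then VV[2][2]++ -> VV[2]=[0, 7, 1, 2]
Event 4 stamp: [0, 0, 0, 2]
Event 5 stamp: [0, 3, 0, 2]
[0, 0, 0, 2] <= [0, 3, 0, 2]? True
[0, 3, 0, 2] <= [0, 0, 0, 2]? False
Relation: before

Answer: before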